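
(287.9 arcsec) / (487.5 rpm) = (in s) 2.734e-05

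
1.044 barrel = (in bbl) 1.044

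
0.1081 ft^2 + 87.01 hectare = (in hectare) 87.01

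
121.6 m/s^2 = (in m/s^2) 121.6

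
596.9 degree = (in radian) 10.42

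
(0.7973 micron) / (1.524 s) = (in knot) 1.017e-06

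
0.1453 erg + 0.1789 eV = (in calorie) 3.473e-09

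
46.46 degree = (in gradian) 51.62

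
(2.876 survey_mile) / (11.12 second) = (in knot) 809.1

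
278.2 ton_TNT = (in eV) 7.265e+30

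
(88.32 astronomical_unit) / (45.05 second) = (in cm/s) 2.933e+13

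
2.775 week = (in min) 2.797e+04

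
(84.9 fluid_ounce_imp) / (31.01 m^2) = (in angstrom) 7.779e+05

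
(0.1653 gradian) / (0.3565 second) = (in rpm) 0.06955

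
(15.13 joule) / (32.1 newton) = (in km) 0.0004713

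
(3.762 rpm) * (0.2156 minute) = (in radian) 5.096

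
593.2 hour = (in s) 2.136e+06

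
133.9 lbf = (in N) 595.6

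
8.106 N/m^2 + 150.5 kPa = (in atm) 1.485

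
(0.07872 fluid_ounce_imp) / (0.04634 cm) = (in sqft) 0.05195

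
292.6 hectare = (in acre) 723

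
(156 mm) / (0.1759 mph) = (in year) 6.291e-08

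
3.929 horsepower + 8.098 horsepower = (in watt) 8969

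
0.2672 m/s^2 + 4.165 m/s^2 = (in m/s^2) 4.432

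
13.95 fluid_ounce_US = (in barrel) 0.002595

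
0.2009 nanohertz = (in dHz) 2.009e-09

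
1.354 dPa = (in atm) 1.336e-06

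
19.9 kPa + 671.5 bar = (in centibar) 6.717e+04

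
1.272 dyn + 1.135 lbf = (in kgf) 0.5148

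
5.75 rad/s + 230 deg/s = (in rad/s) 9.764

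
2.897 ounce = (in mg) 8.213e+04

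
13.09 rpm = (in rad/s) 1.371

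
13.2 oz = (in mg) 3.742e+05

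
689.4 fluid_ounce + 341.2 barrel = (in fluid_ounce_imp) 1.91e+06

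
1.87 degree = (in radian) 0.03264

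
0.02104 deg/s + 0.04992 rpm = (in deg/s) 0.3206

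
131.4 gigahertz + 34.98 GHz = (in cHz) 1.664e+13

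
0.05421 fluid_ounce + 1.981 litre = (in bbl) 0.01247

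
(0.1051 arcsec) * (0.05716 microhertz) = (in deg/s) 1.669e-12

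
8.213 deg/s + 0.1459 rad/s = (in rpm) 2.762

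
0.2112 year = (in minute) 1.11e+05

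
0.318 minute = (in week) 3.155e-05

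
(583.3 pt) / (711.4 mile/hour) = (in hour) 1.797e-07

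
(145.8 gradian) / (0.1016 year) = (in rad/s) 7.148e-07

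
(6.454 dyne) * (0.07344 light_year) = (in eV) 2.799e+29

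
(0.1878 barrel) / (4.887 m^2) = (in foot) 0.02004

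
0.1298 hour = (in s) 467.3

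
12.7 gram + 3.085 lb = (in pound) 3.113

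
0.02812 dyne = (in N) 2.812e-07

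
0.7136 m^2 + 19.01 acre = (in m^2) 7.693e+04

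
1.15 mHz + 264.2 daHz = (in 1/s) 2642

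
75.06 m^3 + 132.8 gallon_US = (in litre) 7.556e+04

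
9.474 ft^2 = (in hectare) 8.802e-05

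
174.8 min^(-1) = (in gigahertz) 2.913e-09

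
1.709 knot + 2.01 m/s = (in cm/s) 288.9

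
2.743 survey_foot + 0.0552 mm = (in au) 5.589e-12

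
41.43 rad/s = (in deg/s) 2374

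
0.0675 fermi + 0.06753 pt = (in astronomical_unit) 1.592e-16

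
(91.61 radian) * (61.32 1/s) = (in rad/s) 5618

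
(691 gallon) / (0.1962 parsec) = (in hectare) 4.321e-20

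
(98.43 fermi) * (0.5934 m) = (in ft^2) 6.287e-13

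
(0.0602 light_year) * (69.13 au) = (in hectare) 5.89e+23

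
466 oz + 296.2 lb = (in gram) 1.476e+05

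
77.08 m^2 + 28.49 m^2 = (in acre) 0.02609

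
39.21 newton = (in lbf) 8.815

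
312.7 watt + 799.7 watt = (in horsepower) 1.492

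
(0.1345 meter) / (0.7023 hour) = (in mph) 0.000119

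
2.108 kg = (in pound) 4.647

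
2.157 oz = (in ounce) 2.157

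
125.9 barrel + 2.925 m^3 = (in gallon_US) 6061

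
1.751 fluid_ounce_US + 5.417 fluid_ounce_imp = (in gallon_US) 0.05434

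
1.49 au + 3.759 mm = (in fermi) 2.229e+26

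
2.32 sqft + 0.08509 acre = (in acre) 0.08514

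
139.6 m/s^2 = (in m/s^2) 139.6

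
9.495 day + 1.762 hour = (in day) 9.568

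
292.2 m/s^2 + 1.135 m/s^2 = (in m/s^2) 293.3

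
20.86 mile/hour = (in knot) 18.13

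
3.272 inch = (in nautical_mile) 4.488e-05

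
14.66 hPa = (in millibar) 14.66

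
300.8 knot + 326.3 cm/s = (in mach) 0.464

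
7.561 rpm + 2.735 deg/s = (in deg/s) 48.1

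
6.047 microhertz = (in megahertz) 6.047e-12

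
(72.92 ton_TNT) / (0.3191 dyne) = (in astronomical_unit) 6.391e+05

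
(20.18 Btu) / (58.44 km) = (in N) 0.3643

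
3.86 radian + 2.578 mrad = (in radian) 3.863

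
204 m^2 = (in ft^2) 2196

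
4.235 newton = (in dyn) 4.235e+05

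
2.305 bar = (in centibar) 230.5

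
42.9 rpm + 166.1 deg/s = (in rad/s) 7.391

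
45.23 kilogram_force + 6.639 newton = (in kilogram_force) 45.91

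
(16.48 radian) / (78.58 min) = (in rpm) 0.03338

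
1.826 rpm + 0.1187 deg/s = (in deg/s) 11.07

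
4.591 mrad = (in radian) 0.004591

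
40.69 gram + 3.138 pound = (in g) 1464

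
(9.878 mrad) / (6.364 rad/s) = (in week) 2.566e-09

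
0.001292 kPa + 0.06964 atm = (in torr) 52.94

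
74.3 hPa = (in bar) 0.0743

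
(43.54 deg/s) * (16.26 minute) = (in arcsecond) 1.529e+08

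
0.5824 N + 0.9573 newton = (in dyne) 1.54e+05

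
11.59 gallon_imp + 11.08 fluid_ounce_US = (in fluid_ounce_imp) 1866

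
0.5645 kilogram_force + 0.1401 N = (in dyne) 5.676e+05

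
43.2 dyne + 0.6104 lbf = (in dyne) 2.716e+05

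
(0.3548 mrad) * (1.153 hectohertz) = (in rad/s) 0.04091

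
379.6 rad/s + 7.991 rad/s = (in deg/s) 2.221e+04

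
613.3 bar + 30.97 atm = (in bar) 644.7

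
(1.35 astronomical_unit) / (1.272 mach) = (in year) 14.79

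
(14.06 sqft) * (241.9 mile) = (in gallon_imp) 1.119e+08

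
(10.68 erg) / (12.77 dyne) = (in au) 5.591e-14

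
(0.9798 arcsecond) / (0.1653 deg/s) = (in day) 1.906e-08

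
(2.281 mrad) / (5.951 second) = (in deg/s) 0.02196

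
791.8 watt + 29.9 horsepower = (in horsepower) 30.96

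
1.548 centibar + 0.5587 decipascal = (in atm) 0.01528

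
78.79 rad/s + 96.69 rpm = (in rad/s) 88.92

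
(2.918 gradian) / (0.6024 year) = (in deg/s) 1.382e-07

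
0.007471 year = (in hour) 65.45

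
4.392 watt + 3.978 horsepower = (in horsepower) 3.984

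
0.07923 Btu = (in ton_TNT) 1.998e-08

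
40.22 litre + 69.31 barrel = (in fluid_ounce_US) 3.74e+05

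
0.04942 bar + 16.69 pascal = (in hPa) 49.59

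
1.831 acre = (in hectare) 0.741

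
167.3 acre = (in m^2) 6.77e+05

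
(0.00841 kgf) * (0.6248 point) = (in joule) 1.818e-05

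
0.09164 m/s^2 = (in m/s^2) 0.09164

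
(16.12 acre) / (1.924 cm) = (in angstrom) 3.391e+16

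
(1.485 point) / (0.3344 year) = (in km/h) 1.788e-10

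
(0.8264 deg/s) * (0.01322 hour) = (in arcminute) 2360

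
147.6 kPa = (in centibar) 147.6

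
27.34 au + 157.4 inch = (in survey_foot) 1.342e+13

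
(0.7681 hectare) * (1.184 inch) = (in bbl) 1453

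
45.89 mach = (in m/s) 1.563e+04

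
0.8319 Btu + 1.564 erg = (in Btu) 0.8319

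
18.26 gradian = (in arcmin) 986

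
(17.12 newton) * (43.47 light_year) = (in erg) 7.041e+25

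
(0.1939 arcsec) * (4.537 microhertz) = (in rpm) 4.073e-11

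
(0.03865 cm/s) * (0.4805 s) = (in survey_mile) 1.154e-07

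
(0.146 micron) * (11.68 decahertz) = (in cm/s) 0.001705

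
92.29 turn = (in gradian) 3.692e+04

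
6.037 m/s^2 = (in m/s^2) 6.037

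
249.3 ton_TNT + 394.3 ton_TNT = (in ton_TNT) 643.6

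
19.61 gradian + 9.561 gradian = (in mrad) 458.2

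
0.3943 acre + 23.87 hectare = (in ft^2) 2.587e+06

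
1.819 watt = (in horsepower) 0.002439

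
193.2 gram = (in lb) 0.4259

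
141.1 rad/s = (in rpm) 1347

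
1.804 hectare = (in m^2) 1.804e+04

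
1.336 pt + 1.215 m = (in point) 3445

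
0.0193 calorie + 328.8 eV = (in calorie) 0.0193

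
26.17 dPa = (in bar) 2.617e-05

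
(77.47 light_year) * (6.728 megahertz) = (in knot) 9.585e+24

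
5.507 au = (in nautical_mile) 4.448e+08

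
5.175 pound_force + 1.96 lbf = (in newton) 31.74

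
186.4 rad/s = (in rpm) 1780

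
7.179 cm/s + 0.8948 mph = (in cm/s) 47.18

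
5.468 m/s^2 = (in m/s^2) 5.468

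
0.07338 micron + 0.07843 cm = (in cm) 0.07844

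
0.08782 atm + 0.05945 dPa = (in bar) 0.08898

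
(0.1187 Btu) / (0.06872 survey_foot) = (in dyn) 5.979e+08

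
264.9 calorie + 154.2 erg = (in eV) 6.918e+21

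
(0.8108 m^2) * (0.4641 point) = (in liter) 0.1327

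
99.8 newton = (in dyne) 9.98e+06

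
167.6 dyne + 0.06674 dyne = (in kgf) 0.000171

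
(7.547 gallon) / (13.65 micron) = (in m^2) 2093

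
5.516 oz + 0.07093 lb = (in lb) 0.4157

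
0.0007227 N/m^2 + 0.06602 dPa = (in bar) 7.325e-08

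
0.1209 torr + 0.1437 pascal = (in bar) 0.0001626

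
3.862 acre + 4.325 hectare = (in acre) 14.55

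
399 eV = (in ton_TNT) 1.528e-26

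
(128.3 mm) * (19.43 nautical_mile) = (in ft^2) 4.969e+04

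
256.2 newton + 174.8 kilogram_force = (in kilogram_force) 200.9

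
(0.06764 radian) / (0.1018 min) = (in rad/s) 0.01107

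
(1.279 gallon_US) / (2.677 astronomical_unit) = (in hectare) 1.209e-18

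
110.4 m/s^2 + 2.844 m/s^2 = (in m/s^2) 113.2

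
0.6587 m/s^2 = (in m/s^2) 0.6587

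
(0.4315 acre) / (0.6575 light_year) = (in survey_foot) 9.21e-13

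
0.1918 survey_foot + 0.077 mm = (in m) 0.05854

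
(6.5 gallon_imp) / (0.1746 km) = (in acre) 4.182e-08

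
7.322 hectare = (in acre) 18.09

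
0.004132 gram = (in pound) 9.11e-06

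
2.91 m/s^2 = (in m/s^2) 2.91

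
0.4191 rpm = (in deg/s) 2.515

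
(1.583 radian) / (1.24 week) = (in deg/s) 0.0001209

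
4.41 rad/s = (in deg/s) 252.7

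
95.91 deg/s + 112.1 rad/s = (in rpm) 1086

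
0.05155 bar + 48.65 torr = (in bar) 0.1164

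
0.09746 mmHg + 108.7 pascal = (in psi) 0.01765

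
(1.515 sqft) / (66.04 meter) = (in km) 2.131e-06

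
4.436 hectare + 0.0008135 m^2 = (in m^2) 4.436e+04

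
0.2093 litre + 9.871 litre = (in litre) 10.08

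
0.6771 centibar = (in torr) 5.079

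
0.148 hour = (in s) 532.8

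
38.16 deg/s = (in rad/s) 0.666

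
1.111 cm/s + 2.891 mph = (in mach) 0.003828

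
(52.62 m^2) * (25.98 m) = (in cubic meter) 1367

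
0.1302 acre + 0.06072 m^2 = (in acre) 0.1302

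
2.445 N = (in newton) 2.445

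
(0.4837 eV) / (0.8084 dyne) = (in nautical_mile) 5.176e-18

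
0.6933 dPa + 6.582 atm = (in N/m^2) 6.669e+05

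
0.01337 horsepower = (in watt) 9.97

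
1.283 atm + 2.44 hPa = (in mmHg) 976.9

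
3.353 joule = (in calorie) 0.8014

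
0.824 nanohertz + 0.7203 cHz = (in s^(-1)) 0.007203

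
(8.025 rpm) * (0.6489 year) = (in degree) 9.853e+08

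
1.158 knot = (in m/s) 0.5957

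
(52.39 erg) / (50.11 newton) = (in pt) 0.0002964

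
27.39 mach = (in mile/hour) 2.086e+04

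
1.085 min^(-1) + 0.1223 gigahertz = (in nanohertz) 1.223e+17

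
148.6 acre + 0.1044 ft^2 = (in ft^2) 6.473e+06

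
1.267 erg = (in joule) 1.267e-07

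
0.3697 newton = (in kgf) 0.0377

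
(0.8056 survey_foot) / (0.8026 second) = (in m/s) 0.3059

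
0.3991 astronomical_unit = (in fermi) 5.97e+25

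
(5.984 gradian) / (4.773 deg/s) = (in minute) 0.01881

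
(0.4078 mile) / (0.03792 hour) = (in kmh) 17.31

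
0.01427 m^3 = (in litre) 14.27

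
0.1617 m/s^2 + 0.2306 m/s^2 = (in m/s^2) 0.3923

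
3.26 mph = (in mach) 0.00428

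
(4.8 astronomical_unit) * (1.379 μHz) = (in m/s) 9.902e+05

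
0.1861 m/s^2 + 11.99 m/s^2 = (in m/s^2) 12.18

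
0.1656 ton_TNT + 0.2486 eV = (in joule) 6.929e+08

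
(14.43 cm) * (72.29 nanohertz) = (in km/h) 3.755e-08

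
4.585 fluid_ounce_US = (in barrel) 0.0008529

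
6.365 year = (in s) 2.007e+08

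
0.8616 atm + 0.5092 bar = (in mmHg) 1037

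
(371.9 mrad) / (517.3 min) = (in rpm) 0.0001144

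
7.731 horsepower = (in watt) 5765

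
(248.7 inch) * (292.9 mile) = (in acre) 735.8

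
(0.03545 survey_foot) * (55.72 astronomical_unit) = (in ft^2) 9.695e+11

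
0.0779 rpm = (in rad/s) 0.008158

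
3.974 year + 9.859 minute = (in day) 1451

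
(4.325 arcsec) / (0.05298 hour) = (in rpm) 1.05e-06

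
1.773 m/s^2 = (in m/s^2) 1.773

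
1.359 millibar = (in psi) 0.01971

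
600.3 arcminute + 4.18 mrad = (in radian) 0.1788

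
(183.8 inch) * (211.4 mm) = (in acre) 0.0002439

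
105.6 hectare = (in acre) 260.9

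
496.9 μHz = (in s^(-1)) 0.0004969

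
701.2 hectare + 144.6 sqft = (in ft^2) 7.548e+07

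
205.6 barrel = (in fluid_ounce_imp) 1.15e+06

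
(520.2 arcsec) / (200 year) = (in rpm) 3.818e-12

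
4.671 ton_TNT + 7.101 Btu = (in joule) 1.954e+10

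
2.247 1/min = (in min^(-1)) 2.247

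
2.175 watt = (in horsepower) 0.002917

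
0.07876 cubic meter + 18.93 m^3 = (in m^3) 19.01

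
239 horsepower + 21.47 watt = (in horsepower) 239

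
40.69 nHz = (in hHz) 4.069e-10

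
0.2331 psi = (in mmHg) 12.05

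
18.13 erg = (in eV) 1.132e+13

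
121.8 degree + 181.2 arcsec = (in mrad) 2127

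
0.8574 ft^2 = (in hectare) 7.966e-06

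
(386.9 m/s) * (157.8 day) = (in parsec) 1.709e-07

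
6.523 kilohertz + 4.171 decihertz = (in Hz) 6523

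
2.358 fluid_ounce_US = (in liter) 0.06973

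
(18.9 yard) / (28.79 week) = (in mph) 2.22e-06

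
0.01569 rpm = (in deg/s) 0.09414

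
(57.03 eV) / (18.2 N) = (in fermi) 0.000502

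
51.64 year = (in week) 2693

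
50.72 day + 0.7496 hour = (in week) 7.25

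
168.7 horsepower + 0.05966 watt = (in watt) 1.258e+05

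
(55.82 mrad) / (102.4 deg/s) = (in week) 5.164e-08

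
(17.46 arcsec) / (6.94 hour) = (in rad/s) 3.388e-09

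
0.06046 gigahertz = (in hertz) 6.046e+07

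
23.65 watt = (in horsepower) 0.03172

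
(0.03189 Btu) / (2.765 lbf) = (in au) 1.829e-11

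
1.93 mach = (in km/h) 2366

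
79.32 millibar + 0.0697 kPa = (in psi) 1.161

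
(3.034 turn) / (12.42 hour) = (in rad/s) 0.0004264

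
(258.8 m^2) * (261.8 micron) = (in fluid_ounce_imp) 2385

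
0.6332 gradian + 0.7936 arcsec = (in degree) 0.5701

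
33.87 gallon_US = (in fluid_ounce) 4335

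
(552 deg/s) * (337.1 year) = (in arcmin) 3.521e+14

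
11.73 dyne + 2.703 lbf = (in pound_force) 2.703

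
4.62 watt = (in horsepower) 0.006196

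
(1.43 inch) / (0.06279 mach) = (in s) 0.001699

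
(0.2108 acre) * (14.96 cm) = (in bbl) 802.7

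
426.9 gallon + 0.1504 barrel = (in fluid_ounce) 5.545e+04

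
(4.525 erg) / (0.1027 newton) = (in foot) 1.446e-05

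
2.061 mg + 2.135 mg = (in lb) 9.251e-06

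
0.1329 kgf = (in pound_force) 0.293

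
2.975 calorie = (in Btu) 0.0118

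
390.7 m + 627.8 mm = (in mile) 0.2432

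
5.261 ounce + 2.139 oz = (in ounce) 7.4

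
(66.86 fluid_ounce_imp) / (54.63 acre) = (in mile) 5.339e-12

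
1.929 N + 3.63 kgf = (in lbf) 8.436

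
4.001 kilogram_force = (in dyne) 3.924e+06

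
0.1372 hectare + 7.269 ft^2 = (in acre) 0.3392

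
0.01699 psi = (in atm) 0.001156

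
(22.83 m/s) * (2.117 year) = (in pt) 4.32e+12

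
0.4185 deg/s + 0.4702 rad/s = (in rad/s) 0.4775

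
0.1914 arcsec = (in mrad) 0.0009279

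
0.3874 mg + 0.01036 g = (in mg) 10.75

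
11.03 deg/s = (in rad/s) 0.1925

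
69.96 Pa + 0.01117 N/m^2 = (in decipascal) 699.7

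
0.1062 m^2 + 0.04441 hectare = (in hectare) 0.04442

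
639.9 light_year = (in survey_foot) 1.986e+19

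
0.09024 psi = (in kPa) 0.6222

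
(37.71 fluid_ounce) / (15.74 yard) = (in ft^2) 0.000834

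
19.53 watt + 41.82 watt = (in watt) 61.35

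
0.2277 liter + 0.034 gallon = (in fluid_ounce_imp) 12.54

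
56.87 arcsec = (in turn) 4.388e-05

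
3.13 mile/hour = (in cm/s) 139.9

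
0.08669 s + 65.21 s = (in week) 0.000108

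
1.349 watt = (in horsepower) 0.001809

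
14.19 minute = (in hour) 0.2365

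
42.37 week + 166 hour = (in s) 2.622e+07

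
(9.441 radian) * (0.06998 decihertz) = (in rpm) 0.6309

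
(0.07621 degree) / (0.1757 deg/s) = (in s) 0.4338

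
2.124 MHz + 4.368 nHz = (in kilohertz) 2124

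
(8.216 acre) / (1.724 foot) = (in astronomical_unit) 4.23e-07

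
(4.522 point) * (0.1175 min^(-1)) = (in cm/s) 0.0003124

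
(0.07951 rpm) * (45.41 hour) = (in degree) 7.799e+04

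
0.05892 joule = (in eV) 3.677e+17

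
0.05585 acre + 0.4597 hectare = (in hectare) 0.4823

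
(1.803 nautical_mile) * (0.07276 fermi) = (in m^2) 2.43e-13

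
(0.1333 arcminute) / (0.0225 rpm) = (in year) 5.218e-10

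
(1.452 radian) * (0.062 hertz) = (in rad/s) 0.09002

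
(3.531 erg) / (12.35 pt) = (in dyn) 8.105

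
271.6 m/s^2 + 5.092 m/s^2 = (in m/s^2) 276.7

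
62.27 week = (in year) 1.194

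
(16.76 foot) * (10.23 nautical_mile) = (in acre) 23.92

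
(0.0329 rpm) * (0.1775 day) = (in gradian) 3364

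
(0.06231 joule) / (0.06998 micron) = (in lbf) 2.002e+05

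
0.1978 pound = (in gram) 89.72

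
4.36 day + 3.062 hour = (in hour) 107.7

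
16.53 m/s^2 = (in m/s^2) 16.53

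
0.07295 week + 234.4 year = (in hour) 2.053e+06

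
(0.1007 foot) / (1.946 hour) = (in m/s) 4.381e-06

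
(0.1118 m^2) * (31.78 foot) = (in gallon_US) 286.1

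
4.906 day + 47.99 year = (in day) 1.752e+04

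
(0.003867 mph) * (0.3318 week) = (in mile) 0.2156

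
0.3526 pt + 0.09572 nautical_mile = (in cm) 1.773e+04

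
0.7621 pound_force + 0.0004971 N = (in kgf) 0.3457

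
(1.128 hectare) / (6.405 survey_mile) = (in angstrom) 1.094e+10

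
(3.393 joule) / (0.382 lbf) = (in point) 5660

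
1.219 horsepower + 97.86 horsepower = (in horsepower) 99.08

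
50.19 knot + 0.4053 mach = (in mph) 366.5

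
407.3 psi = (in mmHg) 2.106e+04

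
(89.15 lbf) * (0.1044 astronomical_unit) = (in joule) 6.193e+12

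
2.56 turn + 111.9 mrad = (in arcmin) 5.568e+04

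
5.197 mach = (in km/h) 6370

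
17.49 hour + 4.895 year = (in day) 1787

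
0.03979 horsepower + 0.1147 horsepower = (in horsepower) 0.1545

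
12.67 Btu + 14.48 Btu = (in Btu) 27.15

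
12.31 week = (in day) 86.17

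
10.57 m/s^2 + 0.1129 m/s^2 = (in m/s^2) 10.68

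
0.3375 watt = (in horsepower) 0.0004526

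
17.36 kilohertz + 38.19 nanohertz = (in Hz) 1.736e+04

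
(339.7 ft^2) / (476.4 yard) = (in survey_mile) 4.502e-05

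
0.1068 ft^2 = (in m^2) 0.009922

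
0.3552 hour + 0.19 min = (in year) 4.091e-05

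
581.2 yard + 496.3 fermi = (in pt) 1.506e+06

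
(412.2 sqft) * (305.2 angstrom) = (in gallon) 0.0003088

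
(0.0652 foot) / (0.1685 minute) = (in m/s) 0.001966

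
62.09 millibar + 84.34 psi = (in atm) 5.8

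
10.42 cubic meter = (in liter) 1.042e+04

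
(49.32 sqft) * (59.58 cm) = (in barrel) 17.17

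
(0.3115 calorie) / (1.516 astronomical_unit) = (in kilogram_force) 5.86e-13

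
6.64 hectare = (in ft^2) 7.147e+05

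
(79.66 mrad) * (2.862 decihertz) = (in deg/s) 1.306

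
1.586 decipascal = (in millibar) 0.001586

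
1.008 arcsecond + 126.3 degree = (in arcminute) 7578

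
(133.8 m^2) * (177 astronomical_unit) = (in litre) 3.543e+18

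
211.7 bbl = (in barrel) 211.7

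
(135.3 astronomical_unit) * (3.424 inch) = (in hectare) 1.76e+08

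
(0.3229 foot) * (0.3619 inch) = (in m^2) 0.0009047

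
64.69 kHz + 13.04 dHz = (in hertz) 6.469e+04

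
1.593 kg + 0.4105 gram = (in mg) 1.593e+06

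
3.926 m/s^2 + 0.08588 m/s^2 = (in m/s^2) 4.012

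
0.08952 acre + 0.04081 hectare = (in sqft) 8292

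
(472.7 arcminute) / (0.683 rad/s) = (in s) 0.2013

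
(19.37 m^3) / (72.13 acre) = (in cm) 0.006636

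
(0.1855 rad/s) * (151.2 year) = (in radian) 8.845e+08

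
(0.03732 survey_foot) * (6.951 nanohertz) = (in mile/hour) 1.769e-10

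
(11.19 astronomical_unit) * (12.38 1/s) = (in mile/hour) 4.636e+13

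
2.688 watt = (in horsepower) 0.003605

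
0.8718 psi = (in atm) 0.05932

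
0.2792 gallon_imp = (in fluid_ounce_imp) 44.67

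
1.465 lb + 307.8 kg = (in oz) 1.088e+04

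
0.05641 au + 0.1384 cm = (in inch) 3.322e+11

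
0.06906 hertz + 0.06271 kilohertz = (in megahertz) 6.278e-05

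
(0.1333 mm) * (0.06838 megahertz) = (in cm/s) 911.5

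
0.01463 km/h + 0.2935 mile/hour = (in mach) 0.0003973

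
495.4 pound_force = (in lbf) 495.4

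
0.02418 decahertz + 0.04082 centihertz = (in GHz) 2.422e-10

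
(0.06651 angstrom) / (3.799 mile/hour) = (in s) 3.916e-12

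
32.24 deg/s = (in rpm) 5.373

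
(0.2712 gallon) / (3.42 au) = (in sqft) 2.16e-14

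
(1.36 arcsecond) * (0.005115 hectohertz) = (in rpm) 3.221e-05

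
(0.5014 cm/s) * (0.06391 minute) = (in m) 0.01923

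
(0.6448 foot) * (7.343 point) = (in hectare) 5.091e-08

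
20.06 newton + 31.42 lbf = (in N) 159.8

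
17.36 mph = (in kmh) 27.94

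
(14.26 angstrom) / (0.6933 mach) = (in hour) 1.678e-15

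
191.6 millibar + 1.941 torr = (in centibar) 19.42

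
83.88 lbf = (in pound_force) 83.88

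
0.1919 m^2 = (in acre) 4.742e-05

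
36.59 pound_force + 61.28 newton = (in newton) 224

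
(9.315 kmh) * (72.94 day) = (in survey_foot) 5.35e+07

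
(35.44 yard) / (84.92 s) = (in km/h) 1.374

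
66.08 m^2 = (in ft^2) 711.3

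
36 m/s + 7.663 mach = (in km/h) 9523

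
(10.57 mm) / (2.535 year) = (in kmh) 4.76e-10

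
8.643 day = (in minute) 1.245e+04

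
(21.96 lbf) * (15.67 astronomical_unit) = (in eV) 1.429e+33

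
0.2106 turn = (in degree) 75.82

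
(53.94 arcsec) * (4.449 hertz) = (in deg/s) 0.06666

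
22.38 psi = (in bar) 1.543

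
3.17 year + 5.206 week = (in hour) 2.864e+04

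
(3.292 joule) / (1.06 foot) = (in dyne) 1.019e+06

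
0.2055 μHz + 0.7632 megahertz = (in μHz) 7.632e+11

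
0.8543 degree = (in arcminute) 51.26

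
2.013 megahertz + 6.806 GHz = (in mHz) 6.808e+12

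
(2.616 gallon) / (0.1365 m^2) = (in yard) 0.07934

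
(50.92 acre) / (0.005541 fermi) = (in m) 3.719e+22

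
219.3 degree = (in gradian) 243.7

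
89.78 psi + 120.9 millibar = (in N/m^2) 6.311e+05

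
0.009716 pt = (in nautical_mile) 1.851e-09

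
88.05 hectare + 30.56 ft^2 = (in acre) 217.6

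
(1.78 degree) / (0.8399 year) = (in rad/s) 1.173e-09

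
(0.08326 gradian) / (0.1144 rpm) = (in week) 1.805e-07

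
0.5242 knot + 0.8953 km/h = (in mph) 1.16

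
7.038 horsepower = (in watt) 5248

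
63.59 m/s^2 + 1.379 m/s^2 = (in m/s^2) 64.97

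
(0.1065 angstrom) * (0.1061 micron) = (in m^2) 1.13e-18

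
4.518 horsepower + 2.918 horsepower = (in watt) 5545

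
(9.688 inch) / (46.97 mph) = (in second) 0.01172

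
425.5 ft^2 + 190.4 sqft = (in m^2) 57.22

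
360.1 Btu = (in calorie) 9.08e+04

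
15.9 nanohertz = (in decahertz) 1.59e-09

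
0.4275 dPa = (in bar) 4.275e-07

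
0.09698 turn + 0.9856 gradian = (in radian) 0.6248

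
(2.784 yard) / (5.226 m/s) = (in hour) 0.0001353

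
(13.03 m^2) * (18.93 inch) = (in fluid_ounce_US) 2.118e+05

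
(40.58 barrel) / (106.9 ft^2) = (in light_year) 6.867e-17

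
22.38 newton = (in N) 22.38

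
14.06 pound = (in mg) 6.378e+06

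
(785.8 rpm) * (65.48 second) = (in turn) 857.6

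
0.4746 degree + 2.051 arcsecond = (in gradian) 0.528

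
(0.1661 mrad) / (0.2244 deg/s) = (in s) 0.04241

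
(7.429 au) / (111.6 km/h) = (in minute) 5.975e+08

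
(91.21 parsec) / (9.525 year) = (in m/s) 9.37e+09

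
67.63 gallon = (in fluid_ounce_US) 8657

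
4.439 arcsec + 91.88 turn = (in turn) 91.88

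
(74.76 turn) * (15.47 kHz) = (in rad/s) 7.267e+06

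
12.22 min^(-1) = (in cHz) 20.37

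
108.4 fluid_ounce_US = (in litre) 3.206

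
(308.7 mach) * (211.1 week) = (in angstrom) 1.342e+23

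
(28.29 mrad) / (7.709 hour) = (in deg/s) 5.841e-05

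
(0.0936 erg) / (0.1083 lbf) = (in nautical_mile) 1.049e-11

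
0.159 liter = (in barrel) 0.001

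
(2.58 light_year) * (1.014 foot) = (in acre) 1.864e+12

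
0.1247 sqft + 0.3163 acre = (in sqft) 1.378e+04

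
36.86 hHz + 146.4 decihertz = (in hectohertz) 37.01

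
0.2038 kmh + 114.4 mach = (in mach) 114.4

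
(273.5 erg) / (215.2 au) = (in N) 8.496e-19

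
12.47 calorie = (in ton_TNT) 1.247e-08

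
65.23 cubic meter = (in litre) 6.523e+04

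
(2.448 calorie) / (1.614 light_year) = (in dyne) 6.708e-11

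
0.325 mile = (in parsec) 1.695e-14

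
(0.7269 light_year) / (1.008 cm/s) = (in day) 7.896e+12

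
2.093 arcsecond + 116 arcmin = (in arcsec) 6962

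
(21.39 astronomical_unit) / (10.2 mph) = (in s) 7.018e+11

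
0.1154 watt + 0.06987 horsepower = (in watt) 52.22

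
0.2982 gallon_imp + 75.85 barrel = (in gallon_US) 3186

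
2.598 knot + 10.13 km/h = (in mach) 0.01219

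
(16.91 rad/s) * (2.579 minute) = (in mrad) 2.617e+06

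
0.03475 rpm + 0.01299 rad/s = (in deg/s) 0.9528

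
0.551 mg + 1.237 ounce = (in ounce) 1.237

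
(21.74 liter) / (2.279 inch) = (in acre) 9.28e-05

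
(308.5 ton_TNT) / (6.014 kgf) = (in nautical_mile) 1.182e+07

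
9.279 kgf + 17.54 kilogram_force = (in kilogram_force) 26.82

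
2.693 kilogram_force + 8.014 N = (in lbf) 7.739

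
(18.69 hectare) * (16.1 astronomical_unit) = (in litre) 4.502e+20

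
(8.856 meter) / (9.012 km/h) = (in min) 0.05896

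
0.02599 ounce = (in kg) 0.0007368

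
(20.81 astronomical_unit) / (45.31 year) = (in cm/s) 2.179e+05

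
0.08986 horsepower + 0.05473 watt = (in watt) 67.06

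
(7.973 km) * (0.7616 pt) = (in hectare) 0.0002142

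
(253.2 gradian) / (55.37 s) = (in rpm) 0.6859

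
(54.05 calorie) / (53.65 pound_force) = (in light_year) 1.002e-16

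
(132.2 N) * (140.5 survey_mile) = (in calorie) 7.144e+06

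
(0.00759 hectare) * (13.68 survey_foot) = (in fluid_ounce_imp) 1.114e+07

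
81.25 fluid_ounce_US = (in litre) 2.403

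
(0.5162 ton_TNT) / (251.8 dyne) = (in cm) 8.577e+13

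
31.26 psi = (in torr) 1617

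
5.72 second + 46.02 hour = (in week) 0.2739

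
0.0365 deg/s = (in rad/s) 0.000637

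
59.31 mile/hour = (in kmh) 95.45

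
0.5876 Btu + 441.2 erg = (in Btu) 0.5876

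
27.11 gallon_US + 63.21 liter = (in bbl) 1.043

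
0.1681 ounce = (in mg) 4766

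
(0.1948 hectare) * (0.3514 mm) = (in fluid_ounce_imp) 2.409e+04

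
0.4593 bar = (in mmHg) 344.5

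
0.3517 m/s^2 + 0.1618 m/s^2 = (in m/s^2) 0.5135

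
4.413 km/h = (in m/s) 1.226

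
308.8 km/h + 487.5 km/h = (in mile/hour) 494.8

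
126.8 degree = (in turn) 0.3522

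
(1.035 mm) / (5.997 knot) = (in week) 5.547e-10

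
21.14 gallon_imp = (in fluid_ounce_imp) 3382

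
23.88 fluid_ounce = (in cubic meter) 0.0007062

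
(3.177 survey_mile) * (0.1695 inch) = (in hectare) 0.002201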